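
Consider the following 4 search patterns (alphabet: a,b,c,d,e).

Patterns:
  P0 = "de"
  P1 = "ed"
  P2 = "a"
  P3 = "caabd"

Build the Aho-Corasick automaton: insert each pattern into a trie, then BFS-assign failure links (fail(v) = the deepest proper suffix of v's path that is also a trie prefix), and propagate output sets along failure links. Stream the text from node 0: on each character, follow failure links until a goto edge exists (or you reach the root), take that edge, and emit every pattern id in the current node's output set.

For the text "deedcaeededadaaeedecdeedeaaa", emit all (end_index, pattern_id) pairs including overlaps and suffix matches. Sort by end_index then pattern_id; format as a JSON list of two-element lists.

Construct AC machine:
Trie (insert patterns):
  n0 'ε': a→5 c→6 d→1 e→3
  n1 'd': e→2
  n2 'de': ·  [P0 ends]
  n3 'e': d→4
  n4 'ed': ·  [P1 ends]
  n5 'a': ·  [P2 ends]
  n6 'c': a→7
  n7 'ca': a→8
  n8 'caa': b→9
  n9 'caab': d→10
  n10 'caabd': ·  [P3 ends]

Failure links (BFS by depth):
  fail(1) 'd': from fail(0)=0 chase 'd': 0 ⇒ 0;  out=∅∪out(0)=∅
  fail(3) 'e': from fail(0)=0 chase 'e': 0 ⇒ 0;  out=∅∪out(0)=∅
  fail(5) 'a': from fail(0)=0 chase 'a': 0 ⇒ 0;  out={2}∪out(0)={2}
  fail(6) 'c': from fail(0)=0 chase 'c': 0 ⇒ 0;  out=∅∪out(0)=∅
  fail(2) 'de': from fail(1)=0 chase 'e': 0 ⇒ 3;  out={0}∪out(3)={0}
  fail(4) 'ed': from fail(3)=0 chase 'd': 0 ⇒ 1;  out={1}∪out(1)={1}
  fail(7) 'ca': from fail(6)=0 chase 'a': 0 ⇒ 5;  out=∅∪out(5)={2}
  fail(8) 'caa': from fail(7)=5 chase 'a': 5→0 ⇒ 5;  out=∅∪out(5)={2}
  fail(9) 'caab': from fail(8)=5 chase 'b': 5→0 ⇒ 0;  out=∅∪out(0)=∅
  fail(10) 'caabd': from fail(9)=0 chase 'd': 0 ⇒ 1;  out={3}∪out(1)={3}

Run:
pos 0 'd': at 1
pos 1 'e': at 2  → match P0@[0:1]
pos 2 'e': at 3 ·f
pos 3 'd': at 4  → match P1@[2:3]
pos 4 'c': at 6 ·f
pos 5 'a': at 7  → match P2@[5:5]
pos 6 'e': at 3 ·f
pos 7 'e': at 3 ·f
pos 8 'd': at 4  → match P1@[7:8]
pos 9 'e': at 2 ·f  → match P0@[8:9]
pos 10 'd': at 4 ·f  → match P1@[9:10]
pos 11 'a': at 5 ·f  → match P2@[11:11]
pos 12 'd': at 1 ·f
pos 13 'a': at 5 ·f  → match P2@[13:13]
pos 14 'a': at 5 ·f  → match P2@[14:14]
pos 15 'e': at 3 ·f
pos 16 'e': at 3 ·f
pos 17 'd': at 4  → match P1@[16:17]
pos 18 'e': at 2 ·f  → match P0@[17:18]
pos 19 'c': at 6 ·f
pos 20 'd': at 1 ·f
pos 21 'e': at 2  → match P0@[20:21]
pos 22 'e': at 3 ·f
pos 23 'd': at 4  → match P1@[22:23]
pos 24 'e': at 2 ·f  → match P0@[23:24]
pos 25 'a': at 5 ·f  → match P2@[25:25]
pos 26 'a': at 5 ·f  → match P2@[26:26]
pos 27 'a': at 5 ·f  → match P2@[27:27]

Result: [[1,0],[3,1],[5,2],[8,1],[9,0],[10,1],[11,2],[13,2],[14,2],[17,1],[18,0],[21,0],[23,1],[24,0],[25,2],[26,2],[27,2]]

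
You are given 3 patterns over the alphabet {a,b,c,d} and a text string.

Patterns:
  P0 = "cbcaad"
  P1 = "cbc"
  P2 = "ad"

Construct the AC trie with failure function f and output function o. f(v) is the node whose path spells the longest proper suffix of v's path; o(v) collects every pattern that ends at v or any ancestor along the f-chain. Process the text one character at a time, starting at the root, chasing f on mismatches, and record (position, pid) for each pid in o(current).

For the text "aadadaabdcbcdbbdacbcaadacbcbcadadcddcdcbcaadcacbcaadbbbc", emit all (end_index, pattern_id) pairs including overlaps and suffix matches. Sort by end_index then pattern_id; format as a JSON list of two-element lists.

Construct AC machine:
Trie (insert patterns):
  0='ε' goto a→7 c→1
  1='c' goto b→2
  2='cb' goto c→3
  3='cbc' goto a→4  ←P1
  4='cbca' goto a→5
  5='cbcaa' goto d→6
  6='cbcaad' goto ·  ←P0
  7='a' goto d→8
  8='ad' goto ·  ←P2

BFS fail/out derivation:
  n1('c'): parent n0 fail=0; on 'c' 0 → fail=0;  out ∅∪∅=∅
  n7('a'): parent n0 fail=0; on 'a' 0 → fail=0;  out ∅∪∅=∅
  n2('cb'): parent n1 fail=0; on 'b' 0 → fail=0;  out ∅∪∅=∅
  n8('ad'): parent n7 fail=0; on 'd' 0 → fail=0;  out {2}∪∅={2}
  n3('cbc'): parent n2 fail=0; on 'c' 0 → fail=1;  out {1}∪∅={1}
  n4('cbca'): parent n3 fail=1; on 'a' 1→0 → fail=7;  out ∅∪∅=∅
  n5('cbcaa'): parent n4 fail=7; on 'a' 7→0 → fail=7;  out ∅∪∅=∅
  n6('cbcaad'): parent n5 fail=7; on 'd' 7 → fail=8;  out {0}∪{2}={0,2}

Text stream:
pos 0 'a': at 7
pos 1 'a': at 7 (via fail)
pos 2 'd': at 8  ** P2@[1:2]
pos 3 'a': at 7 (via fail)
pos 4 'd': at 8  ** P2@[3:4]
pos 5 'a': at 7 (via fail)
pos 6 'a': at 7 (via fail)
pos 7 'b': at 0 (via fail)
pos 8 'd': at 0
pos 9 'c': at 1
pos 10 'b': at 2
pos 11 'c': at 3  ** P1@[9:11]
pos 12 'd': at 0 (via fail)
pos 13 'b': at 0
pos 14 'b': at 0
pos 15 'd': at 0
pos 16 'a': at 7
pos 17 'c': at 1 (via fail)
pos 18 'b': at 2
pos 19 'c': at 3  ** P1@[17:19]
pos 20 'a': at 4
pos 21 'a': at 5
pos 22 'd': at 6  ** P0@[17:22],P2@[21:22]
pos 23 'a': at 7 (via fail)
pos 24 'c': at 1 (via fail)
pos 25 'b': at 2
pos 26 'c': at 3  ** P1@[24:26]
pos 27 'b': at 2 (via fail)
pos 28 'c': at 3  ** P1@[26:28]
pos 29 'a': at 4
pos 30 'd': at 8 (via fail)  ** P2@[29:30]
pos 31 'a': at 7 (via fail)
pos 32 'd': at 8  ** P2@[31:32]
pos 33 'c': at 1 (via fail)
pos 34 'd': at 0 (via fail)
pos 35 'd': at 0
pos 36 'c': at 1
pos 37 'd': at 0 (via fail)
pos 38 'c': at 1
pos 39 'b': at 2
pos 40 'c': at 3  ** P1@[38:40]
pos 41 'a': at 4
pos 42 'a': at 5
pos 43 'd': at 6  ** P0@[38:43],P2@[42:43]
pos 44 'c': at 1 (via fail)
pos 45 'a': at 7 (via fail)
pos 46 'c': at 1 (via fail)
pos 47 'b': at 2
pos 48 'c': at 3  ** P1@[46:48]
pos 49 'a': at 4
pos 50 'a': at 5
pos 51 'd': at 6  ** P0@[46:51],P2@[50:51]
pos 52 'b': at 0 (via fail)
pos 53 'b': at 0
pos 54 'b': at 0
pos 55 'c': at 1

All matches (sorted): [[2,2],[4,2],[11,1],[19,1],[22,0],[22,2],[26,1],[28,1],[30,2],[32,2],[40,1],[43,0],[43,2],[48,1],[51,0],[51,2]]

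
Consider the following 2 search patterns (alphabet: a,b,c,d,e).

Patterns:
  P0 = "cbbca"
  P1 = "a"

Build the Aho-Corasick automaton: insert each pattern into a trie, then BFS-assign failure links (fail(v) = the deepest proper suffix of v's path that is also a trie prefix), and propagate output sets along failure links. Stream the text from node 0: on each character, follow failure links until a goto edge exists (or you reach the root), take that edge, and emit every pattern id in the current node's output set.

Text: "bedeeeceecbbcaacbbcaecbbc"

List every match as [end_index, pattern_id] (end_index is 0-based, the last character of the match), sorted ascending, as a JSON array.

Construct AC machine:
Trie nodes:
  0='ε' goto a→6 c→1
  1='c' goto b→2
  2='cb' goto b→3
  3='cbb' goto c→4
  4='cbbc' goto a→5
  5='cbbca' goto ·  [P0 ends]
  6='a' goto ·  [P1 ends]

Failure links (BFS by depth):
  fail(1) 'c': from fail(0)=0 chase 'c': 0 ⇒ 0;  out=∅∪out(0)=∅
  fail(6) 'a': from fail(0)=0 chase 'a': 0 ⇒ 0;  out={1}∪out(0)={1}
  fail(2) 'cb': from fail(1)=0 chase 'b': 0 ⇒ 0;  out=∅∪out(0)=∅
  fail(3) 'cbb': from fail(2)=0 chase 'b': 0 ⇒ 0;  out=∅∪out(0)=∅
  fail(4) 'cbbc': from fail(3)=0 chase 'c': 0 ⇒ 1;  out=∅∪out(1)=∅
  fail(5) 'cbbca': from fail(4)=1 chase 'a': 1→0 ⇒ 6;  out={0}∪out(6)={0,1}

Run:
[0] read 'b'  n0⇒n0
[1] read 'e'  n0⇒n0
[2] read 'd'  n0⇒n0
[3] read 'e'  n0⇒n0
[4] read 'e'  n0⇒n0
[5] read 'e'  n0⇒n0
[6] read 'c'  n0⇒n1
[7] read 'e'  n1⇒n0 (fail-walked)
[8] read 'e'  n0⇒n0
[9] read 'c'  n0⇒n1
[10] read 'b'  n1⇒n2
[11] read 'b'  n2⇒n3
[12] read 'c'  n3⇒n4
[13] read 'a'  n4⇒n5  emit P0@[9:13],P1@[13:13]
[14] read 'a'  n5⇒n6 (fail-walked)  emit P1@[14:14]
[15] read 'c'  n6⇒n1 (fail-walked)
[16] read 'b'  n1⇒n2
[17] read 'b'  n2⇒n3
[18] read 'c'  n3⇒n4
[19] read 'a'  n4⇒n5  emit P0@[15:19],P1@[19:19]
[20] read 'e'  n5⇒n0 (fail-walked)
[21] read 'c'  n0⇒n1
[22] read 'b'  n1⇒n2
[23] read 'b'  n2⇒n3
[24] read 'c'  n3⇒n4

All matches (sorted): [[13,0],[13,1],[14,1],[19,0],[19,1]]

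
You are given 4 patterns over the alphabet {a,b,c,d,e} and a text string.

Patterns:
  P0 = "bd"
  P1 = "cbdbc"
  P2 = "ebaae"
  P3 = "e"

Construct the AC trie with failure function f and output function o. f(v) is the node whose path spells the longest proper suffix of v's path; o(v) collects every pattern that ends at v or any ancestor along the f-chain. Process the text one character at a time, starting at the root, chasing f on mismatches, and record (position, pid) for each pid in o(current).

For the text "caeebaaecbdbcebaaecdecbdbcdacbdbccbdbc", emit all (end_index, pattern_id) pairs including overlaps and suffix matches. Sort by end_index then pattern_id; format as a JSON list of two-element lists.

Build automaton:
Trie nodes:
  n0 'ε': b→1 c→3 e→8
  n1 'b': d→2
  n2 'bd': ·  ←P0
  n3 'c': b→4
  n4 'cb': d→5
  n5 'cbd': b→6
  n6 'cbdb': c→7
  n7 'cbdbc': ·  ←P1
  n8 'e': b→9  ←P3
  n9 'eb': a→10
  n10 'eba': a→11
  n11 'ebaa': e→12
  n12 'ebaae': ·  ←P2

BFS fail/out derivation:
  n1('b'): parent n0 fail=0; on 'b' 0 → fail=0;  out ∅∪∅=∅
  n3('c'): parent n0 fail=0; on 'c' 0 → fail=0;  out ∅∪∅=∅
  n8('e'): parent n0 fail=0; on 'e' 0 → fail=0;  out {3}∪∅={3}
  n2('bd'): parent n1 fail=0; on 'd' 0 → fail=0;  out {0}∪∅={0}
  n4('cb'): parent n3 fail=0; on 'b' 0 → fail=1;  out ∅∪∅=∅
  n9('eb'): parent n8 fail=0; on 'b' 0 → fail=1;  out ∅∪∅=∅
  n5('cbd'): parent n4 fail=1; on 'd' 1 → fail=2;  out ∅∪{0}={0}
  n10('eba'): parent n9 fail=1; on 'a' 1→0 → fail=0;  out ∅∪∅=∅
  n6('cbdb'): parent n5 fail=2; on 'b' 2→0 → fail=1;  out ∅∪∅=∅
  n11('ebaa'): parent n10 fail=0; on 'a' 0 → fail=0;  out ∅∪∅=∅
  n7('cbdbc'): parent n6 fail=1; on 'c' 1→0 → fail=3;  out {1}∪∅={1}
  n12('ebaae'): parent n11 fail=0; on 'e' 0 → fail=8;  out {2}∪{3}={2,3}

Scan:
i=0 'c': node 0→3
i=1 'a': node 3→0 ·f
i=2 'e': node 0→8  ** P3@[2:2]
i=3 'e': node 8→8 ·f  ** P3@[3:3]
i=4 'b': node 8→9
i=5 'a': node 9→10
i=6 'a': node 10→11
i=7 'e': node 11→12  ** P2@[3:7],P3@[7:7]
i=8 'c': node 12→3 ·f
i=9 'b': node 3→4
i=10 'd': node 4→5  ** P0@[9:10]
i=11 'b': node 5→6
i=12 'c': node 6→7  ** P1@[8:12]
i=13 'e': node 7→8 ·f  ** P3@[13:13]
i=14 'b': node 8→9
i=15 'a': node 9→10
i=16 'a': node 10→11
i=17 'e': node 11→12  ** P2@[13:17],P3@[17:17]
i=18 'c': node 12→3 ·f
i=19 'd': node 3→0 ·f
i=20 'e': node 0→8  ** P3@[20:20]
i=21 'c': node 8→3 ·f
i=22 'b': node 3→4
i=23 'd': node 4→5  ** P0@[22:23]
i=24 'b': node 5→6
i=25 'c': node 6→7  ** P1@[21:25]
i=26 'd': node 7→0 ·f
i=27 'a': node 0→0
i=28 'c': node 0→3
i=29 'b': node 3→4
i=30 'd': node 4→5  ** P0@[29:30]
i=31 'b': node 5→6
i=32 'c': node 6→7  ** P1@[28:32]
i=33 'c': node 7→3 ·f
i=34 'b': node 3→4
i=35 'd': node 4→5  ** P0@[34:35]
i=36 'b': node 5→6
i=37 'c': node 6→7  ** P1@[33:37]

All matches (sorted): [[2,3],[3,3],[7,2],[7,3],[10,0],[12,1],[13,3],[17,2],[17,3],[20,3],[23,0],[25,1],[30,0],[32,1],[35,0],[37,1]]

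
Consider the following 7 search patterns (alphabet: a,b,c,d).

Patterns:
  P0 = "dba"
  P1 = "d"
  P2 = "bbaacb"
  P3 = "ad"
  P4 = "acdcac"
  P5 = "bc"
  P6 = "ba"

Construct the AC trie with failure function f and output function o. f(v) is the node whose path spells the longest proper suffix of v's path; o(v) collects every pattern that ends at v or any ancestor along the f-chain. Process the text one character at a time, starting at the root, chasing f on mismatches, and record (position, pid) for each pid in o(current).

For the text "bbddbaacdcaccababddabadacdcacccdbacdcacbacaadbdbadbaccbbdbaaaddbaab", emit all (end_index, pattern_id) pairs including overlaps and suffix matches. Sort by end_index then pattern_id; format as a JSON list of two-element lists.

Build automaton:
Trie nodes:
  n0 'ε': a→10 b→4 d→1
  n1 'd': b→2  ←P1
  n2 'db': a→3
  n3 'dba': ·  ←P0
  n4 'b': a→18 b→5 c→17
  n5 'bb': a→6
  n6 'bba': a→7
  n7 'bbaa': c→8
  n8 'bbaac': b→9
  n9 'bbaacb': ·  ←P2
  n10 'a': c→12 d→11
  n11 'ad': ·  ←P3
  n12 'ac': d→13
  n13 'acd': c→14
  n14 'acdc': a→15
  n15 'acdca': c→16
  n16 'acdcac': ·  ←P4
  n17 'bc': ·  ←P5
  n18 'ba': ·  ←P6

Failure links (BFS by depth):
  n1('d'): parent n0 fail=0; on 'd' 0 → fail=0;  out {1}∪∅={1}
  n4('b'): parent n0 fail=0; on 'b' 0 → fail=0;  out ∅∪∅=∅
  n10('a'): parent n0 fail=0; on 'a' 0 → fail=0;  out ∅∪∅=∅
  n2('db'): parent n1 fail=0; on 'b' 0 → fail=4;  out ∅∪∅=∅
  n5('bb'): parent n4 fail=0; on 'b' 0 → fail=4;  out ∅∪∅=∅
  n11('ad'): parent n10 fail=0; on 'd' 0 → fail=1;  out {3}∪{1}={1,3}
  n12('ac'): parent n10 fail=0; on 'c' 0 → fail=0;  out ∅∪∅=∅
  n17('bc'): parent n4 fail=0; on 'c' 0 → fail=0;  out {5}∪∅={5}
  n18('ba'): parent n4 fail=0; on 'a' 0 → fail=10;  out {6}∪∅={6}
  n3('dba'): parent n2 fail=4; on 'a' 4 → fail=18;  out {0}∪{6}={0,6}
  n6('bba'): parent n5 fail=4; on 'a' 4 → fail=18;  out ∅∪{6}={6}
  n13('acd'): parent n12 fail=0; on 'd' 0 → fail=1;  out ∅∪{1}={1}
  n7('bbaa'): parent n6 fail=18; on 'a' 18→10→0 → fail=10;  out ∅∪∅=∅
  n14('acdc'): parent n13 fail=1; on 'c' 1→0 → fail=0;  out ∅∪∅=∅
  n8('bbaac'): parent n7 fail=10; on 'c' 10 → fail=12;  out ∅∪∅=∅
  n15('acdca'): parent n14 fail=0; on 'a' 0 → fail=10;  out ∅∪∅=∅
  n9('bbaacb'): parent n8 fail=12; on 'b' 12→0 → fail=4;  out {2}∪∅={2}
  n16('acdcac'): parent n15 fail=10; on 'c' 10 → fail=12;  out {4}∪∅={4}

Run:
pos 0 'b': at 4
pos 1 'b': at 5
pos 2 'd': at 1 (via fail)  → match P1@[2:2]
pos 3 'd': at 1 (via fail)  → match P1@[3:3]
pos 4 'b': at 2
pos 5 'a': at 3  → match P0@[3:5],P6@[4:5]
pos 6 'a': at 10 (via fail)
pos 7 'c': at 12
pos 8 'd': at 13  → match P1@[8:8]
pos 9 'c': at 14
pos 10 'a': at 15
pos 11 'c': at 16  → match P4@[6:11]
pos 12 'c': at 0 (via fail)
pos 13 'a': at 10
pos 14 'b': at 4 (via fail)
pos 15 'a': at 18  → match P6@[14:15]
pos 16 'b': at 4 (via fail)
pos 17 'd': at 1 (via fail)  → match P1@[17:17]
pos 18 'd': at 1 (via fail)  → match P1@[18:18]
pos 19 'a': at 10 (via fail)
pos 20 'b': at 4 (via fail)
pos 21 'a': at 18  → match P6@[20:21]
pos 22 'd': at 11 (via fail)  → match P1@[22:22],P3@[21:22]
pos 23 'a': at 10 (via fail)
pos 24 'c': at 12
pos 25 'd': at 13  → match P1@[25:25]
pos 26 'c': at 14
pos 27 'a': at 15
pos 28 'c': at 16  → match P4@[23:28]
pos 29 'c': at 0 (via fail)
pos 30 'c': at 0
pos 31 'd': at 1  → match P1@[31:31]
pos 32 'b': at 2
pos 33 'a': at 3  → match P0@[31:33],P6@[32:33]
pos 34 'c': at 12 (via fail)
pos 35 'd': at 13  → match P1@[35:35]
pos 36 'c': at 14
pos 37 'a': at 15
pos 38 'c': at 16  → match P4@[33:38]
pos 39 'b': at 4 (via fail)
pos 40 'a': at 18  → match P6@[39:40]
pos 41 'c': at 12 (via fail)
pos 42 'a': at 10 (via fail)
pos 43 'a': at 10 (via fail)
pos 44 'd': at 11  → match P1@[44:44],P3@[43:44]
pos 45 'b': at 2 (via fail)
pos 46 'd': at 1 (via fail)  → match P1@[46:46]
pos 47 'b': at 2
pos 48 'a': at 3  → match P0@[46:48],P6@[47:48]
pos 49 'd': at 11 (via fail)  → match P1@[49:49],P3@[48:49]
pos 50 'b': at 2 (via fail)
pos 51 'a': at 3  → match P0@[49:51],P6@[50:51]
pos 52 'c': at 12 (via fail)
pos 53 'c': at 0 (via fail)
pos 54 'b': at 4
pos 55 'b': at 5
pos 56 'd': at 1 (via fail)  → match P1@[56:56]
pos 57 'b': at 2
pos 58 'a': at 3  → match P0@[56:58],P6@[57:58]
pos 59 'a': at 10 (via fail)
pos 60 'a': at 10 (via fail)
pos 61 'd': at 11  → match P1@[61:61],P3@[60:61]
pos 62 'd': at 1 (via fail)  → match P1@[62:62]
pos 63 'b': at 2
pos 64 'a': at 3  → match P0@[62:64],P6@[63:64]
pos 65 'a': at 10 (via fail)
pos 66 'b': at 4 (via fail)

Result: [[2,1],[3,1],[5,0],[5,6],[8,1],[11,4],[15,6],[17,1],[18,1],[21,6],[22,1],[22,3],[25,1],[28,4],[31,1],[33,0],[33,6],[35,1],[38,4],[40,6],[44,1],[44,3],[46,1],[48,0],[48,6],[49,1],[49,3],[51,0],[51,6],[56,1],[58,0],[58,6],[61,1],[61,3],[62,1],[64,0],[64,6]]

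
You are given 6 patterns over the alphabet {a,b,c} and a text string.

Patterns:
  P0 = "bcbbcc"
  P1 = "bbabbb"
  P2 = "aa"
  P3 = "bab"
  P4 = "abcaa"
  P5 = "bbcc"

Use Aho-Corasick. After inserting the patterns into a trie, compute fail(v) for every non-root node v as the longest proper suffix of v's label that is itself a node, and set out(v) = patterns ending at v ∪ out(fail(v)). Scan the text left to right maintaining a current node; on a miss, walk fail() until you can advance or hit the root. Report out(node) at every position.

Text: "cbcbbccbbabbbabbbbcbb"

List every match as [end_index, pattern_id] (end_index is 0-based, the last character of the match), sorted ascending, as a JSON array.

Construct AC machine:
Trie (insert patterns):
  0='ε' goto a→12 b→1
  1='b' goto a→14 b→7 c→2
  2='bc' goto b→3
  3='bcb' goto b→4
  4='bcbb' goto c→5
  5='bcbbc' goto c→6
  6='bcbbcc' goto ·  ←P0
  7='bb' goto a→8 c→20
  8='bba' goto b→9
  9='bbab' goto b→10
  10='bbabb' goto b→11
  11='bbabbb' goto ·  ←P1
  12='a' goto a→13 b→16
  13='aa' goto ·  ←P2
  14='ba' goto b→15
  15='bab' goto ·  ←P3
  16='ab' goto c→17
  17='abc' goto a→18
  18='abca' goto a→19
  19='abcaa' goto ·  ←P4
  20='bbc' goto c→21
  21='bbcc' goto ·  ←P5

BFS fail/out derivation:
  fail(1) 'b': from fail(0)=0 chase 'b': 0 ⇒ 0;  out=∅∪out(0)=∅
  fail(12) 'a': from fail(0)=0 chase 'a': 0 ⇒ 0;  out=∅∪out(0)=∅
  fail(2) 'bc': from fail(1)=0 chase 'c': 0 ⇒ 0;  out=∅∪out(0)=∅
  fail(7) 'bb': from fail(1)=0 chase 'b': 0 ⇒ 1;  out=∅∪out(1)=∅
  fail(13) 'aa': from fail(12)=0 chase 'a': 0 ⇒ 12;  out={2}∪out(12)={2}
  fail(14) 'ba': from fail(1)=0 chase 'a': 0 ⇒ 12;  out=∅∪out(12)=∅
  fail(16) 'ab': from fail(12)=0 chase 'b': 0 ⇒ 1;  out=∅∪out(1)=∅
  fail(3) 'bcb': from fail(2)=0 chase 'b': 0 ⇒ 1;  out=∅∪out(1)=∅
  fail(8) 'bba': from fail(7)=1 chase 'a': 1 ⇒ 14;  out=∅∪out(14)=∅
  fail(15) 'bab': from fail(14)=12 chase 'b': 12 ⇒ 16;  out={3}∪out(16)={3}
  fail(17) 'abc': from fail(16)=1 chase 'c': 1 ⇒ 2;  out=∅∪out(2)=∅
  fail(20) 'bbc': from fail(7)=1 chase 'c': 1 ⇒ 2;  out=∅∪out(2)=∅
  fail(4) 'bcbb': from fail(3)=1 chase 'b': 1 ⇒ 7;  out=∅∪out(7)=∅
  fail(9) 'bbab': from fail(8)=14 chase 'b': 14 ⇒ 15;  out=∅∪out(15)={3}
  fail(18) 'abca': from fail(17)=2 chase 'a': 2→0 ⇒ 12;  out=∅∪out(12)=∅
  fail(21) 'bbcc': from fail(20)=2 chase 'c': 2→0 ⇒ 0;  out={5}∪out(0)={5}
  fail(5) 'bcbbc': from fail(4)=7 chase 'c': 7 ⇒ 20;  out=∅∪out(20)=∅
  fail(10) 'bbabb': from fail(9)=15 chase 'b': 15→16→1 ⇒ 7;  out=∅∪out(7)=∅
  fail(19) 'abcaa': from fail(18)=12 chase 'a': 12 ⇒ 13;  out={4}∪out(13)={2,4}
  fail(6) 'bcbbcc': from fail(5)=20 chase 'c': 20 ⇒ 21;  out={0}∪out(21)={0,5}
  fail(11) 'bbabbb': from fail(10)=7 chase 'b': 7→1 ⇒ 7;  out={1}∪out(7)={1}

Run:
pos 0 'c': at 0
pos 1 'b': at 1
pos 2 'c': at 2
pos 3 'b': at 3
pos 4 'b': at 4
pos 5 'c': at 5
pos 6 'c': at 6  emit P0@[1:6],P5@[3:6]
pos 7 'b': at 1 ·f
pos 8 'b': at 7
pos 9 'a': at 8
pos 10 'b': at 9  emit P3@[8:10]
pos 11 'b': at 10
pos 12 'b': at 11  emit P1@[7:12]
pos 13 'a': at 8 ·f
pos 14 'b': at 9  emit P3@[12:14]
pos 15 'b': at 10
pos 16 'b': at 11  emit P1@[11:16]
pos 17 'b': at 7 ·f
pos 18 'c': at 20
pos 19 'b': at 3 ·f
pos 20 'b': at 4

Result: [[6,0],[6,5],[10,3],[12,1],[14,3],[16,1]]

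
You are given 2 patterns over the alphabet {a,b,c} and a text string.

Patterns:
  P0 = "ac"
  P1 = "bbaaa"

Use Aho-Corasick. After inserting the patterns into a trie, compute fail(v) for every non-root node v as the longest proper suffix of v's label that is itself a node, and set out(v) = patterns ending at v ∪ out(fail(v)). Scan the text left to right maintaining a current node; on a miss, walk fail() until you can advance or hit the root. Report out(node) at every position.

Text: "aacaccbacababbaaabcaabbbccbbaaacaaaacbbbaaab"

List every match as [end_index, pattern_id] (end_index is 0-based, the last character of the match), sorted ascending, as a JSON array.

Construct AC machine:
Trie nodes:
  n0 'ε': a→1 b→3
  n1 'a': c→2
  n2 'ac': ·  [P0 ends]
  n3 'b': b→4
  n4 'bb': a→5
  n5 'bba': a→6
  n6 'bbaa': a→7
  n7 'bbaaa': ·  [P1 ends]

BFS fail/out derivation:
  fail(1) 'a': from fail(0)=0 chase 'a': 0 ⇒ 0;  out=∅∪out(0)=∅
  fail(3) 'b': from fail(0)=0 chase 'b': 0 ⇒ 0;  out=∅∪out(0)=∅
  fail(2) 'ac': from fail(1)=0 chase 'c': 0 ⇒ 0;  out={0}∪out(0)={0}
  fail(4) 'bb': from fail(3)=0 chase 'b': 0 ⇒ 3;  out=∅∪out(3)=∅
  fail(5) 'bba': from fail(4)=3 chase 'a': 3→0 ⇒ 1;  out=∅∪out(1)=∅
  fail(6) 'bbaa': from fail(5)=1 chase 'a': 1→0 ⇒ 1;  out=∅∪out(1)=∅
  fail(7) 'bbaaa': from fail(6)=1 chase 'a': 1→0 ⇒ 1;  out={1}∪out(1)={1}

Scan:
[0] read 'a'  n0⇒n1
[1] read 'a'  n1⇒n1 ·f
[2] read 'c'  n1⇒n2  ** P0@[1:2]
[3] read 'a'  n2⇒n1 ·f
[4] read 'c'  n1⇒n2  ** P0@[3:4]
[5] read 'c'  n2⇒n0 ·f
[6] read 'b'  n0⇒n3
[7] read 'a'  n3⇒n1 ·f
[8] read 'c'  n1⇒n2  ** P0@[7:8]
[9] read 'a'  n2⇒n1 ·f
[10] read 'b'  n1⇒n3 ·f
[11] read 'a'  n3⇒n1 ·f
[12] read 'b'  n1⇒n3 ·f
[13] read 'b'  n3⇒n4
[14] read 'a'  n4⇒n5
[15] read 'a'  n5⇒n6
[16] read 'a'  n6⇒n7  ** P1@[12:16]
[17] read 'b'  n7⇒n3 ·f
[18] read 'c'  n3⇒n0 ·f
[19] read 'a'  n0⇒n1
[20] read 'a'  n1⇒n1 ·f
[21] read 'b'  n1⇒n3 ·f
[22] read 'b'  n3⇒n4
[23] read 'b'  n4⇒n4 ·f
[24] read 'c'  n4⇒n0 ·f
[25] read 'c'  n0⇒n0
[26] read 'b'  n0⇒n3
[27] read 'b'  n3⇒n4
[28] read 'a'  n4⇒n5
[29] read 'a'  n5⇒n6
[30] read 'a'  n6⇒n7  ** P1@[26:30]
[31] read 'c'  n7⇒n2 ·f  ** P0@[30:31]
[32] read 'a'  n2⇒n1 ·f
[33] read 'a'  n1⇒n1 ·f
[34] read 'a'  n1⇒n1 ·f
[35] read 'a'  n1⇒n1 ·f
[36] read 'c'  n1⇒n2  ** P0@[35:36]
[37] read 'b'  n2⇒n3 ·f
[38] read 'b'  n3⇒n4
[39] read 'b'  n4⇒n4 ·f
[40] read 'a'  n4⇒n5
[41] read 'a'  n5⇒n6
[42] read 'a'  n6⇒n7  ** P1@[38:42]
[43] read 'b'  n7⇒n3 ·f

Result: [[2,0],[4,0],[8,0],[16,1],[30,1],[31,0],[36,0],[42,1]]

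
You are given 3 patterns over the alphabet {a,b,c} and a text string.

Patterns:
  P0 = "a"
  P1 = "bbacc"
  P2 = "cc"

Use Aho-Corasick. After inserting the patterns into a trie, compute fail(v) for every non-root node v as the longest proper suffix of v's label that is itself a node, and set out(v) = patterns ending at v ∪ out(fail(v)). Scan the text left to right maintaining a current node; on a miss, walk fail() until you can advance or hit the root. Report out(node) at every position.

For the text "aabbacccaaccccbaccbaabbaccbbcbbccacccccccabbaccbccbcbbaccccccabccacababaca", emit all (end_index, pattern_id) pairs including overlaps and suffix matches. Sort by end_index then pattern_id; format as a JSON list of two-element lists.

Build:
Trie (insert patterns):
  0='ε' goto a→1 b→2 c→7
  1='a' goto ·  [P0 ends]
  2='b' goto b→3
  3='bb' goto a→4
  4='bba' goto c→5
  5='bbac' goto c→6
  6='bbacc' goto ·  [P1 ends]
  7='c' goto c→8
  8='cc' goto ·  [P2 ends]

Failure links (BFS by depth):
  n1('a'): parent n0 fail=0; on 'a' 0 → fail=0;  out {0}∪∅={0}
  n2('b'): parent n0 fail=0; on 'b' 0 → fail=0;  out ∅∪∅=∅
  n7('c'): parent n0 fail=0; on 'c' 0 → fail=0;  out ∅∪∅=∅
  n3('bb'): parent n2 fail=0; on 'b' 0 → fail=2;  out ∅∪∅=∅
  n8('cc'): parent n7 fail=0; on 'c' 0 → fail=7;  out {2}∪∅={2}
  n4('bba'): parent n3 fail=2; on 'a' 2→0 → fail=1;  out ∅∪{0}={0}
  n5('bbac'): parent n4 fail=1; on 'c' 1→0 → fail=7;  out ∅∪∅=∅
  n6('bbacc'): parent n5 fail=7; on 'c' 7 → fail=8;  out {1}∪{2}={1,2}

Text stream:
[0] read 'a'  n0⇒n1  → match P0@[0:0]
[1] read 'a'  n1⇒n1 (fail-walked)  → match P0@[1:1]
[2] read 'b'  n1⇒n2 (fail-walked)
[3] read 'b'  n2⇒n3
[4] read 'a'  n3⇒n4  → match P0@[4:4]
[5] read 'c'  n4⇒n5
[6] read 'c'  n5⇒n6  → match P1@[2:6],P2@[5:6]
[7] read 'c'  n6⇒n8 (fail-walked)  → match P2@[6:7]
[8] read 'a'  n8⇒n1 (fail-walked)  → match P0@[8:8]
[9] read 'a'  n1⇒n1 (fail-walked)  → match P0@[9:9]
[10] read 'c'  n1⇒n7 (fail-walked)
[11] read 'c'  n7⇒n8  → match P2@[10:11]
[12] read 'c'  n8⇒n8 (fail-walked)  → match P2@[11:12]
[13] read 'c'  n8⇒n8 (fail-walked)  → match P2@[12:13]
[14] read 'b'  n8⇒n2 (fail-walked)
[15] read 'a'  n2⇒n1 (fail-walked)  → match P0@[15:15]
[16] read 'c'  n1⇒n7 (fail-walked)
[17] read 'c'  n7⇒n8  → match P2@[16:17]
[18] read 'b'  n8⇒n2 (fail-walked)
[19] read 'a'  n2⇒n1 (fail-walked)  → match P0@[19:19]
[20] read 'a'  n1⇒n1 (fail-walked)  → match P0@[20:20]
[21] read 'b'  n1⇒n2 (fail-walked)
[22] read 'b'  n2⇒n3
[23] read 'a'  n3⇒n4  → match P0@[23:23]
[24] read 'c'  n4⇒n5
[25] read 'c'  n5⇒n6  → match P1@[21:25],P2@[24:25]
[26] read 'b'  n6⇒n2 (fail-walked)
[27] read 'b'  n2⇒n3
[28] read 'c'  n3⇒n7 (fail-walked)
[29] read 'b'  n7⇒n2 (fail-walked)
[30] read 'b'  n2⇒n3
[31] read 'c'  n3⇒n7 (fail-walked)
[32] read 'c'  n7⇒n8  → match P2@[31:32]
[33] read 'a'  n8⇒n1 (fail-walked)  → match P0@[33:33]
[34] read 'c'  n1⇒n7 (fail-walked)
[35] read 'c'  n7⇒n8  → match P2@[34:35]
[36] read 'c'  n8⇒n8 (fail-walked)  → match P2@[35:36]
[37] read 'c'  n8⇒n8 (fail-walked)  → match P2@[36:37]
[38] read 'c'  n8⇒n8 (fail-walked)  → match P2@[37:38]
[39] read 'c'  n8⇒n8 (fail-walked)  → match P2@[38:39]
[40] read 'c'  n8⇒n8 (fail-walked)  → match P2@[39:40]
[41] read 'a'  n8⇒n1 (fail-walked)  → match P0@[41:41]
[42] read 'b'  n1⇒n2 (fail-walked)
[43] read 'b'  n2⇒n3
[44] read 'a'  n3⇒n4  → match P0@[44:44]
[45] read 'c'  n4⇒n5
[46] read 'c'  n5⇒n6  → match P1@[42:46],P2@[45:46]
[47] read 'b'  n6⇒n2 (fail-walked)
[48] read 'c'  n2⇒n7 (fail-walked)
[49] read 'c'  n7⇒n8  → match P2@[48:49]
[50] read 'b'  n8⇒n2 (fail-walked)
[51] read 'c'  n2⇒n7 (fail-walked)
[52] read 'b'  n7⇒n2 (fail-walked)
[53] read 'b'  n2⇒n3
[54] read 'a'  n3⇒n4  → match P0@[54:54]
[55] read 'c'  n4⇒n5
[56] read 'c'  n5⇒n6  → match P1@[52:56],P2@[55:56]
[57] read 'c'  n6⇒n8 (fail-walked)  → match P2@[56:57]
[58] read 'c'  n8⇒n8 (fail-walked)  → match P2@[57:58]
[59] read 'c'  n8⇒n8 (fail-walked)  → match P2@[58:59]
[60] read 'c'  n8⇒n8 (fail-walked)  → match P2@[59:60]
[61] read 'a'  n8⇒n1 (fail-walked)  → match P0@[61:61]
[62] read 'b'  n1⇒n2 (fail-walked)
[63] read 'c'  n2⇒n7 (fail-walked)
[64] read 'c'  n7⇒n8  → match P2@[63:64]
[65] read 'a'  n8⇒n1 (fail-walked)  → match P0@[65:65]
[66] read 'c'  n1⇒n7 (fail-walked)
[67] read 'a'  n7⇒n1 (fail-walked)  → match P0@[67:67]
[68] read 'b'  n1⇒n2 (fail-walked)
[69] read 'a'  n2⇒n1 (fail-walked)  → match P0@[69:69]
[70] read 'b'  n1⇒n2 (fail-walked)
[71] read 'a'  n2⇒n1 (fail-walked)  → match P0@[71:71]
[72] read 'c'  n1⇒n7 (fail-walked)
[73] read 'a'  n7⇒n1 (fail-walked)  → match P0@[73:73]

Result: [[0,0],[1,0],[4,0],[6,1],[6,2],[7,2],[8,0],[9,0],[11,2],[12,2],[13,2],[15,0],[17,2],[19,0],[20,0],[23,0],[25,1],[25,2],[32,2],[33,0],[35,2],[36,2],[37,2],[38,2],[39,2],[40,2],[41,0],[44,0],[46,1],[46,2],[49,2],[54,0],[56,1],[56,2],[57,2],[58,2],[59,2],[60,2],[61,0],[64,2],[65,0],[67,0],[69,0],[71,0],[73,0]]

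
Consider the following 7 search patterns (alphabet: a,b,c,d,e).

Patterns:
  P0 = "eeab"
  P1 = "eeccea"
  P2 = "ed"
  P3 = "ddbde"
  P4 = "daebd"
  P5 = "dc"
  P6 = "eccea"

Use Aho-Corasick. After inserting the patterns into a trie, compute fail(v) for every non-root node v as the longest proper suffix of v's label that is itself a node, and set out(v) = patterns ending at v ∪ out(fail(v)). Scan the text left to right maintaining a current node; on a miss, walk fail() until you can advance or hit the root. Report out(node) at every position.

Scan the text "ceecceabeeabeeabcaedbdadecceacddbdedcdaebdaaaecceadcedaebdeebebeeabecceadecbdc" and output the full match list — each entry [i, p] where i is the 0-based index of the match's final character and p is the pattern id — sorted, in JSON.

Build automaton:
Trie nodes:
  0='ε' goto d→10 e→1
  1='e' goto c→20 d→9 e→2
  2='ee' goto a→3 c→5
  3='eea' goto b→4
  4='eeab' goto ·  ←P0
  5='eec' goto c→6
  6='eecc' goto e→7
  7='eecce' goto a→8
  8='eeccea' goto ·  ←P1
  9='ed' goto ·  ←P2
  10='d' goto a→15 c→19 d→11
  11='dd' goto b→12
  12='ddb' goto d→13
  13='ddbd' goto e→14
  14='ddbde' goto ·  ←P3
  15='da' goto e→16
  16='dae' goto b→17
  17='daeb' goto d→18
  18='daebd' goto ·  ←P4
  19='dc' goto ·  ←P5
  20='ec' goto c→21
  21='ecc' goto e→22
  22='ecce' goto a→23
  23='eccea' goto ·  ←P6

BFS fail/out derivation:
  fail(1) 'e': from fail(0)=0 chase 'e': 0 ⇒ 0;  out=∅∪out(0)=∅
  fail(10) 'd': from fail(0)=0 chase 'd': 0 ⇒ 0;  out=∅∪out(0)=∅
  fail(2) 'ee': from fail(1)=0 chase 'e': 0 ⇒ 1;  out=∅∪out(1)=∅
  fail(9) 'ed': from fail(1)=0 chase 'd': 0 ⇒ 10;  out={2}∪out(10)={2}
  fail(11) 'dd': from fail(10)=0 chase 'd': 0 ⇒ 10;  out=∅∪out(10)=∅
  fail(15) 'da': from fail(10)=0 chase 'a': 0 ⇒ 0;  out=∅∪out(0)=∅
  fail(19) 'dc': from fail(10)=0 chase 'c': 0 ⇒ 0;  out={5}∪out(0)={5}
  fail(20) 'ec': from fail(1)=0 chase 'c': 0 ⇒ 0;  out=∅∪out(0)=∅
  fail(3) 'eea': from fail(2)=1 chase 'a': 1→0 ⇒ 0;  out=∅∪out(0)=∅
  fail(5) 'eec': from fail(2)=1 chase 'c': 1 ⇒ 20;  out=∅∪out(20)=∅
  fail(12) 'ddb': from fail(11)=10 chase 'b': 10→0 ⇒ 0;  out=∅∪out(0)=∅
  fail(16) 'dae': from fail(15)=0 chase 'e': 0 ⇒ 1;  out=∅∪out(1)=∅
  fail(21) 'ecc': from fail(20)=0 chase 'c': 0 ⇒ 0;  out=∅∪out(0)=∅
  fail(4) 'eeab': from fail(3)=0 chase 'b': 0 ⇒ 0;  out={0}∪out(0)={0}
  fail(6) 'eecc': from fail(5)=20 chase 'c': 20 ⇒ 21;  out=∅∪out(21)=∅
  fail(13) 'ddbd': from fail(12)=0 chase 'd': 0 ⇒ 10;  out=∅∪out(10)=∅
  fail(17) 'daeb': from fail(16)=1 chase 'b': 1→0 ⇒ 0;  out=∅∪out(0)=∅
  fail(22) 'ecce': from fail(21)=0 chase 'e': 0 ⇒ 1;  out=∅∪out(1)=∅
  fail(7) 'eecce': from fail(6)=21 chase 'e': 21 ⇒ 22;  out=∅∪out(22)=∅
  fail(14) 'ddbde': from fail(13)=10 chase 'e': 10→0 ⇒ 1;  out={3}∪out(1)={3}
  fail(18) 'daebd': from fail(17)=0 chase 'd': 0 ⇒ 10;  out={4}∪out(10)={4}
  fail(23) 'eccea': from fail(22)=1 chase 'a': 1→0 ⇒ 0;  out={6}∪out(0)={6}
  fail(8) 'eeccea': from fail(7)=22 chase 'a': 22 ⇒ 23;  out={1}∪out(23)={1,6}

Text stream:
pos 0 'c': at 0
pos 1 'e': at 1
pos 2 'e': at 2
pos 3 'c': at 5
pos 4 'c': at 6
pos 5 'e': at 7
pos 6 'a': at 8  emit P1@[1:6],P6@[2:6]
pos 7 'b': at 0 (via fail)
pos 8 'e': at 1
pos 9 'e': at 2
pos 10 'a': at 3
pos 11 'b': at 4  emit P0@[8:11]
pos 12 'e': at 1 (via fail)
pos 13 'e': at 2
pos 14 'a': at 3
pos 15 'b': at 4  emit P0@[12:15]
pos 16 'c': at 0 (via fail)
pos 17 'a': at 0
pos 18 'e': at 1
pos 19 'd': at 9  emit P2@[18:19]
pos 20 'b': at 0 (via fail)
pos 21 'd': at 10
pos 22 'a': at 15
pos 23 'd': at 10 (via fail)
pos 24 'e': at 1 (via fail)
pos 25 'c': at 20
pos 26 'c': at 21
pos 27 'e': at 22
pos 28 'a': at 23  emit P6@[24:28]
pos 29 'c': at 0 (via fail)
pos 30 'd': at 10
pos 31 'd': at 11
pos 32 'b': at 12
pos 33 'd': at 13
pos 34 'e': at 14  emit P3@[30:34]
pos 35 'd': at 9 (via fail)  emit P2@[34:35]
pos 36 'c': at 19 (via fail)  emit P5@[35:36]
pos 37 'd': at 10 (via fail)
pos 38 'a': at 15
pos 39 'e': at 16
pos 40 'b': at 17
pos 41 'd': at 18  emit P4@[37:41]
pos 42 'a': at 15 (via fail)
pos 43 'a': at 0 (via fail)
pos 44 'a': at 0
pos 45 'e': at 1
pos 46 'c': at 20
pos 47 'c': at 21
pos 48 'e': at 22
pos 49 'a': at 23  emit P6@[45:49]
pos 50 'd': at 10 (via fail)
pos 51 'c': at 19  emit P5@[50:51]
pos 52 'e': at 1 (via fail)
pos 53 'd': at 9  emit P2@[52:53]
pos 54 'a': at 15 (via fail)
pos 55 'e': at 16
pos 56 'b': at 17
pos 57 'd': at 18  emit P4@[53:57]
pos 58 'e': at 1 (via fail)
pos 59 'e': at 2
pos 60 'b': at 0 (via fail)
pos 61 'e': at 1
pos 62 'b': at 0 (via fail)
pos 63 'e': at 1
pos 64 'e': at 2
pos 65 'a': at 3
pos 66 'b': at 4  emit P0@[63:66]
pos 67 'e': at 1 (via fail)
pos 68 'c': at 20
pos 69 'c': at 21
pos 70 'e': at 22
pos 71 'a': at 23  emit P6@[67:71]
pos 72 'd': at 10 (via fail)
pos 73 'e': at 1 (via fail)
pos 74 'c': at 20
pos 75 'b': at 0 (via fail)
pos 76 'd': at 10
pos 77 'c': at 19  emit P5@[76:77]

Result: [[6,1],[6,6],[11,0],[15,0],[19,2],[28,6],[34,3],[35,2],[36,5],[41,4],[49,6],[51,5],[53,2],[57,4],[66,0],[71,6],[77,5]]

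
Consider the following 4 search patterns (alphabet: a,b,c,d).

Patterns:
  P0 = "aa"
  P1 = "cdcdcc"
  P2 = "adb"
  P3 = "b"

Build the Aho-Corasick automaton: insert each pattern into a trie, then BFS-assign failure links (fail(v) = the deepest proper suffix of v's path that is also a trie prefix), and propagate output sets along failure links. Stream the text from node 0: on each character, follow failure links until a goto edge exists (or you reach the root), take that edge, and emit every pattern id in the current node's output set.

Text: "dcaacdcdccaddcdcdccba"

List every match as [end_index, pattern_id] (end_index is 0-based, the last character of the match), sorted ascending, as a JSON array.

Build automaton:
Trie nodes:
  n0 'ε': a→1 b→11 c→3
  n1 'a': a→2 d→9
  n2 'aa': ·  ←P0
  n3 'c': d→4
  n4 'cd': c→5
  n5 'cdc': d→6
  n6 'cdcd': c→7
  n7 'cdcdc': c→8
  n8 'cdcdcc': ·  ←P1
  n9 'ad': b→10
  n10 'adb': ·  ←P2
  n11 'b': ·  ←P3

Failure links (BFS by depth):
  fail(1) 'a': from fail(0)=0 chase 'a': 0 ⇒ 0;  out=∅∪out(0)=∅
  fail(3) 'c': from fail(0)=0 chase 'c': 0 ⇒ 0;  out=∅∪out(0)=∅
  fail(11) 'b': from fail(0)=0 chase 'b': 0 ⇒ 0;  out={3}∪out(0)={3}
  fail(2) 'aa': from fail(1)=0 chase 'a': 0 ⇒ 1;  out={0}∪out(1)={0}
  fail(4) 'cd': from fail(3)=0 chase 'd': 0 ⇒ 0;  out=∅∪out(0)=∅
  fail(9) 'ad': from fail(1)=0 chase 'd': 0 ⇒ 0;  out=∅∪out(0)=∅
  fail(5) 'cdc': from fail(4)=0 chase 'c': 0 ⇒ 3;  out=∅∪out(3)=∅
  fail(10) 'adb': from fail(9)=0 chase 'b': 0 ⇒ 11;  out={2}∪out(11)={2,3}
  fail(6) 'cdcd': from fail(5)=3 chase 'd': 3 ⇒ 4;  out=∅∪out(4)=∅
  fail(7) 'cdcdc': from fail(6)=4 chase 'c': 4 ⇒ 5;  out=∅∪out(5)=∅
  fail(8) 'cdcdcc': from fail(7)=5 chase 'c': 5→3→0 ⇒ 3;  out={1}∪out(3)={1}

Text stream:
i=0 'd': node 0→0
i=1 'c': node 0→3
i=2 'a': node 3→1 ·f
i=3 'a': node 1→2  emit P0@[2:3]
i=4 'c': node 2→3 ·f
i=5 'd': node 3→4
i=6 'c': node 4→5
i=7 'd': node 5→6
i=8 'c': node 6→7
i=9 'c': node 7→8  emit P1@[4:9]
i=10 'a': node 8→1 ·f
i=11 'd': node 1→9
i=12 'd': node 9→0 ·f
i=13 'c': node 0→3
i=14 'd': node 3→4
i=15 'c': node 4→5
i=16 'd': node 5→6
i=17 'c': node 6→7
i=18 'c': node 7→8  emit P1@[13:18]
i=19 'b': node 8→11 ·f  emit P3@[19:19]
i=20 'a': node 11→1 ·f

All matches (sorted): [[3,0],[9,1],[18,1],[19,3]]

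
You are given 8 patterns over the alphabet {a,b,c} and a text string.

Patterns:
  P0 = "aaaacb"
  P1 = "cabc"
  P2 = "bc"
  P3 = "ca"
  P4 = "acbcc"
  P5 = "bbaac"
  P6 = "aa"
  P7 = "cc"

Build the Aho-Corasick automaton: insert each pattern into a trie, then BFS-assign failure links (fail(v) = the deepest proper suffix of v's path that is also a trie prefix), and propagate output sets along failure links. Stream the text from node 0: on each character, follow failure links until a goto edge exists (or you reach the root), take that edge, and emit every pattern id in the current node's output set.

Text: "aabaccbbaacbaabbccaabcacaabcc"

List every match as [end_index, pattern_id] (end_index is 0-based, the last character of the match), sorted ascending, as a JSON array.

Build automaton:
Trie nodes:
  0='ε' goto a→1 b→11 c→7
  1='a' goto a→2 c→13
  2='aa' goto a→3  ←P6
  3='aaa' goto a→4
  4='aaaa' goto c→5
  5='aaaac' goto b→6
  6='aaaacb' goto ·  ←P0
  7='c' goto a→8 c→21
  8='ca' goto b→9  ←P3
  9='cab' goto c→10
  10='cabc' goto ·  ←P1
  11='b' goto b→17 c→12
  12='bc' goto ·  ←P2
  13='ac' goto b→14
  14='acb' goto c→15
  15='acbc' goto c→16
  16='acbcc' goto ·  ←P4
  17='bb' goto a→18
  18='bba' goto a→19
  19='bbaa' goto c→20
  20='bbaac' goto ·  ←P5
  21='cc' goto ·  ←P7

Failure links (BFS by depth):
  fail(1) 'a': from fail(0)=0 chase 'a': 0 ⇒ 0;  out=∅∪out(0)=∅
  fail(7) 'c': from fail(0)=0 chase 'c': 0 ⇒ 0;  out=∅∪out(0)=∅
  fail(11) 'b': from fail(0)=0 chase 'b': 0 ⇒ 0;  out=∅∪out(0)=∅
  fail(2) 'aa': from fail(1)=0 chase 'a': 0 ⇒ 1;  out={6}∪out(1)={6}
  fail(8) 'ca': from fail(7)=0 chase 'a': 0 ⇒ 1;  out={3}∪out(1)={3}
  fail(12) 'bc': from fail(11)=0 chase 'c': 0 ⇒ 7;  out={2}∪out(7)={2}
  fail(13) 'ac': from fail(1)=0 chase 'c': 0 ⇒ 7;  out=∅∪out(7)=∅
  fail(17) 'bb': from fail(11)=0 chase 'b': 0 ⇒ 11;  out=∅∪out(11)=∅
  fail(21) 'cc': from fail(7)=0 chase 'c': 0 ⇒ 7;  out={7}∪out(7)={7}
  fail(3) 'aaa': from fail(2)=1 chase 'a': 1 ⇒ 2;  out=∅∪out(2)={6}
  fail(9) 'cab': from fail(8)=1 chase 'b': 1→0 ⇒ 11;  out=∅∪out(11)=∅
  fail(14) 'acb': from fail(13)=7 chase 'b': 7→0 ⇒ 11;  out=∅∪out(11)=∅
  fail(18) 'bba': from fail(17)=11 chase 'a': 11→0 ⇒ 1;  out=∅∪out(1)=∅
  fail(4) 'aaaa': from fail(3)=2 chase 'a': 2 ⇒ 3;  out=∅∪out(3)={6}
  fail(10) 'cabc': from fail(9)=11 chase 'c': 11 ⇒ 12;  out={1}∪out(12)={1,2}
  fail(15) 'acbc': from fail(14)=11 chase 'c': 11 ⇒ 12;  out=∅∪out(12)={2}
  fail(19) 'bbaa': from fail(18)=1 chase 'a': 1 ⇒ 2;  out=∅∪out(2)={6}
  fail(5) 'aaaac': from fail(4)=3 chase 'c': 3→2→1 ⇒ 13;  out=∅∪out(13)=∅
  fail(16) 'acbcc': from fail(15)=12 chase 'c': 12→7 ⇒ 21;  out={4}∪out(21)={4,7}
  fail(20) 'bbaac': from fail(19)=2 chase 'c': 2→1 ⇒ 13;  out={5}∪out(13)={5}
  fail(6) 'aaaacb': from fail(5)=13 chase 'b': 13 ⇒ 14;  out={0}∪out(14)={0}

Run:
[0] read 'a'  n0⇒n1
[1] read 'a'  n1⇒n2  emit P6@[0:1]
[2] read 'b'  n2⇒n11 (via fail)
[3] read 'a'  n11⇒n1 (via fail)
[4] read 'c'  n1⇒n13
[5] read 'c'  n13⇒n21 (via fail)  emit P7@[4:5]
[6] read 'b'  n21⇒n11 (via fail)
[7] read 'b'  n11⇒n17
[8] read 'a'  n17⇒n18
[9] read 'a'  n18⇒n19  emit P6@[8:9]
[10] read 'c'  n19⇒n20  emit P5@[6:10]
[11] read 'b'  n20⇒n14 (via fail)
[12] read 'a'  n14⇒n1 (via fail)
[13] read 'a'  n1⇒n2  emit P6@[12:13]
[14] read 'b'  n2⇒n11 (via fail)
[15] read 'b'  n11⇒n17
[16] read 'c'  n17⇒n12 (via fail)  emit P2@[15:16]
[17] read 'c'  n12⇒n21 (via fail)  emit P7@[16:17]
[18] read 'a'  n21⇒n8 (via fail)  emit P3@[17:18]
[19] read 'a'  n8⇒n2 (via fail)  emit P6@[18:19]
[20] read 'b'  n2⇒n11 (via fail)
[21] read 'c'  n11⇒n12  emit P2@[20:21]
[22] read 'a'  n12⇒n8 (via fail)  emit P3@[21:22]
[23] read 'c'  n8⇒n13 (via fail)
[24] read 'a'  n13⇒n8 (via fail)  emit P3@[23:24]
[25] read 'a'  n8⇒n2 (via fail)  emit P6@[24:25]
[26] read 'b'  n2⇒n11 (via fail)
[27] read 'c'  n11⇒n12  emit P2@[26:27]
[28] read 'c'  n12⇒n21 (via fail)  emit P7@[27:28]

Matches: [[1,6],[5,7],[9,6],[10,5],[13,6],[16,2],[17,7],[18,3],[19,6],[21,2],[22,3],[24,3],[25,6],[27,2],[28,7]]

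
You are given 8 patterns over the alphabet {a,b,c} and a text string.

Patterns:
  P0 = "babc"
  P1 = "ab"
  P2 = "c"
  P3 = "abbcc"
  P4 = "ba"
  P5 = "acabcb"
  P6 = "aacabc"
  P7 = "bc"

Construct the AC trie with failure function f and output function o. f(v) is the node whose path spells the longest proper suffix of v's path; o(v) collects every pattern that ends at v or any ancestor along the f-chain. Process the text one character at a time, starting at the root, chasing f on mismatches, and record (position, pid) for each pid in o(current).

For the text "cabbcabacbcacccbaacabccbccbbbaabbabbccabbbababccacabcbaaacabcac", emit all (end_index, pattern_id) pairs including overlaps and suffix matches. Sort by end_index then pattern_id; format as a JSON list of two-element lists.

Build:
Trie (insert patterns):
  0='ε' goto a→5 b→1 c→7
  1='b' goto a→2 c→21
  2='ba' goto b→3  [P4 ends]
  3='bab' goto c→4
  4='babc' goto ·  [P0 ends]
  5='a' goto a→16 b→6 c→11
  6='ab' goto b→8  [P1 ends]
  7='c' goto ·  [P2 ends]
  8='abb' goto c→9
  9='abbc' goto c→10
  10='abbcc' goto ·  [P3 ends]
  11='ac' goto a→12
  12='aca' goto b→13
  13='acab' goto c→14
  14='acabc' goto b→15
  15='acabcb' goto ·  [P5 ends]
  16='aa' goto c→17
  17='aac' goto a→18
  18='aaca' goto b→19
  19='aacab' goto c→20
  20='aacabc' goto ·  [P6 ends]
  21='bc' goto ·  [P7 ends]

Failure links (BFS by depth):
  n1('b'): parent n0 fail=0; on 'b' 0 → fail=0;  out ∅∪∅=∅
  n5('a'): parent n0 fail=0; on 'a' 0 → fail=0;  out ∅∪∅=∅
  n7('c'): parent n0 fail=0; on 'c' 0 → fail=0;  out {2}∪∅={2}
  n2('ba'): parent n1 fail=0; on 'a' 0 → fail=5;  out {4}∪∅={4}
  n6('ab'): parent n5 fail=0; on 'b' 0 → fail=1;  out {1}∪∅={1}
  n11('ac'): parent n5 fail=0; on 'c' 0 → fail=7;  out ∅∪{2}={2}
  n16('aa'): parent n5 fail=0; on 'a' 0 → fail=5;  out ∅∪∅=∅
  n21('bc'): parent n1 fail=0; on 'c' 0 → fail=7;  out {7}∪{2}={2,7}
  n3('bab'): parent n2 fail=5; on 'b' 5 → fail=6;  out ∅∪{1}={1}
  n8('abb'): parent n6 fail=1; on 'b' 1→0 → fail=1;  out ∅∪∅=∅
  n12('aca'): parent n11 fail=7; on 'a' 7→0 → fail=5;  out ∅∪∅=∅
  n17('aac'): parent n16 fail=5; on 'c' 5 → fail=11;  out ∅∪{2}={2}
  n4('babc'): parent n3 fail=6; on 'c' 6→1 → fail=21;  out {0}∪{2,7}={0,2,7}
  n9('abbc'): parent n8 fail=1; on 'c' 1 → fail=21;  out ∅∪{2,7}={2,7}
  n13('acab'): parent n12 fail=5; on 'b' 5 → fail=6;  out ∅∪{1}={1}
  n18('aaca'): parent n17 fail=11; on 'a' 11 → fail=12;  out ∅∪∅=∅
  n10('abbcc'): parent n9 fail=21; on 'c' 21→7→0 → fail=7;  out {3}∪{2}={2,3}
  n14('acabc'): parent n13 fail=6; on 'c' 6→1 → fail=21;  out ∅∪{2,7}={2,7}
  n19('aacab'): parent n18 fail=12; on 'b' 12 → fail=13;  out ∅∪{1}={1}
  n15('acabcb'): parent n14 fail=21; on 'b' 21→7→0 → fail=1;  out {5}∪∅={5}
  n20('aacabc'): parent n19 fail=13; on 'c' 13 → fail=14;  out {6}∪{2,7}={2,6,7}

Run:
i=0 'c': node 0→7  → match P2@[0:0]
i=1 'a': node 7→5 ·f
i=2 'b': node 5→6  → match P1@[1:2]
i=3 'b': node 6→8
i=4 'c': node 8→9  → match P2@[4:4],P7@[3:4]
i=5 'a': node 9→5 ·f
i=6 'b': node 5→6  → match P1@[5:6]
i=7 'a': node 6→2 ·f  → match P4@[6:7]
i=8 'c': node 2→11 ·f  → match P2@[8:8]
i=9 'b': node 11→1 ·f
i=10 'c': node 1→21  → match P2@[10:10],P7@[9:10]
i=11 'a': node 21→5 ·f
i=12 'c': node 5→11  → match P2@[12:12]
i=13 'c': node 11→7 ·f  → match P2@[13:13]
i=14 'c': node 7→7 ·f  → match P2@[14:14]
i=15 'b': node 7→1 ·f
i=16 'a': node 1→2  → match P4@[15:16]
i=17 'a': node 2→16 ·f
i=18 'c': node 16→17  → match P2@[18:18]
i=19 'a': node 17→18
i=20 'b': node 18→19  → match P1@[19:20]
i=21 'c': node 19→20  → match P2@[21:21],P6@[16:21],P7@[20:21]
i=22 'c': node 20→7 ·f  → match P2@[22:22]
i=23 'b': node 7→1 ·f
i=24 'c': node 1→21  → match P2@[24:24],P7@[23:24]
i=25 'c': node 21→7 ·f  → match P2@[25:25]
i=26 'b': node 7→1 ·f
i=27 'b': node 1→1 ·f
i=28 'b': node 1→1 ·f
i=29 'a': node 1→2  → match P4@[28:29]
i=30 'a': node 2→16 ·f
i=31 'b': node 16→6 ·f  → match P1@[30:31]
i=32 'b': node 6→8
i=33 'a': node 8→2 ·f  → match P4@[32:33]
i=34 'b': node 2→3  → match P1@[33:34]
i=35 'b': node 3→8 ·f
i=36 'c': node 8→9  → match P2@[36:36],P7@[35:36]
i=37 'c': node 9→10  → match P2@[37:37],P3@[33:37]
i=38 'a': node 10→5 ·f
i=39 'b': node 5→6  → match P1@[38:39]
i=40 'b': node 6→8
i=41 'b': node 8→1 ·f
i=42 'a': node 1→2  → match P4@[41:42]
i=43 'b': node 2→3  → match P1@[42:43]
i=44 'a': node 3→2 ·f  → match P4@[43:44]
i=45 'b': node 2→3  → match P1@[44:45]
i=46 'c': node 3→4  → match P0@[43:46],P2@[46:46],P7@[45:46]
i=47 'c': node 4→7 ·f  → match P2@[47:47]
i=48 'a': node 7→5 ·f
i=49 'c': node 5→11  → match P2@[49:49]
i=50 'a': node 11→12
i=51 'b': node 12→13  → match P1@[50:51]
i=52 'c': node 13→14  → match P2@[52:52],P7@[51:52]
i=53 'b': node 14→15  → match P5@[48:53]
i=54 'a': node 15→2 ·f  → match P4@[53:54]
i=55 'a': node 2→16 ·f
i=56 'a': node 16→16 ·f
i=57 'c': node 16→17  → match P2@[57:57]
i=58 'a': node 17→18
i=59 'b': node 18→19  → match P1@[58:59]
i=60 'c': node 19→20  → match P2@[60:60],P6@[55:60],P7@[59:60]
i=61 'a': node 20→5 ·f
i=62 'c': node 5→11  → match P2@[62:62]

Result: [[0,2],[2,1],[4,2],[4,7],[6,1],[7,4],[8,2],[10,2],[10,7],[12,2],[13,2],[14,2],[16,4],[18,2],[20,1],[21,2],[21,6],[21,7],[22,2],[24,2],[24,7],[25,2],[29,4],[31,1],[33,4],[34,1],[36,2],[36,7],[37,2],[37,3],[39,1],[42,4],[43,1],[44,4],[45,1],[46,0],[46,2],[46,7],[47,2],[49,2],[51,1],[52,2],[52,7],[53,5],[54,4],[57,2],[59,1],[60,2],[60,6],[60,7],[62,2]]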